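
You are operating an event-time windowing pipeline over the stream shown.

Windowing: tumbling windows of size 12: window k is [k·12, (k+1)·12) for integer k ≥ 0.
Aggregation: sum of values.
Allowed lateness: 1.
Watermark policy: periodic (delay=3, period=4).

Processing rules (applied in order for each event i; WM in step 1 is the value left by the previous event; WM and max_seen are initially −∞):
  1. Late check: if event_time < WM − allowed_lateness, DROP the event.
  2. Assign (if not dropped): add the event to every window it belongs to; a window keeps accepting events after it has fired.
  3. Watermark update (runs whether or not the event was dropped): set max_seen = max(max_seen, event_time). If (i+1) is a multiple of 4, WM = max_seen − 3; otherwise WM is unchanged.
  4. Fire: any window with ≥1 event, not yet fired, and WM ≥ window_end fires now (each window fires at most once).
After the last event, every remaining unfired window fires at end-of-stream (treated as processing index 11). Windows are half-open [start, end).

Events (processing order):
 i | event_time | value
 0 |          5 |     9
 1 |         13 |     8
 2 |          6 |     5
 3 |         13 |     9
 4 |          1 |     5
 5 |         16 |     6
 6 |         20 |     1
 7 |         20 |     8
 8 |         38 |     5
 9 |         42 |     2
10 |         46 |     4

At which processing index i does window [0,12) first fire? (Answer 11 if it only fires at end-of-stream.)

i=0 t=5 v=9: → [0,12); WM=−∞
i=1 t=13 v=8: → [12,24); WM=−∞
i=2 t=6 v=5: → [0,12); WM=−∞
i=3 t=13 v=9: → [12,24); WM=10
i=4 t=1 v=5: DROP (t<10-1); WM=10
i=5 t=16 v=6: → [12,24); WM=10
i=6 t=20 v=1: → [12,24); WM=10
i=7 t=20 v=8: → [12,24); WM=17; [0,12) fires=14
i=8 t=38 v=5: → [36,48); WM=17
i=9 t=42 v=2: → [36,48); WM=17
i=10 t=46 v=4: → [36,48); WM=17

7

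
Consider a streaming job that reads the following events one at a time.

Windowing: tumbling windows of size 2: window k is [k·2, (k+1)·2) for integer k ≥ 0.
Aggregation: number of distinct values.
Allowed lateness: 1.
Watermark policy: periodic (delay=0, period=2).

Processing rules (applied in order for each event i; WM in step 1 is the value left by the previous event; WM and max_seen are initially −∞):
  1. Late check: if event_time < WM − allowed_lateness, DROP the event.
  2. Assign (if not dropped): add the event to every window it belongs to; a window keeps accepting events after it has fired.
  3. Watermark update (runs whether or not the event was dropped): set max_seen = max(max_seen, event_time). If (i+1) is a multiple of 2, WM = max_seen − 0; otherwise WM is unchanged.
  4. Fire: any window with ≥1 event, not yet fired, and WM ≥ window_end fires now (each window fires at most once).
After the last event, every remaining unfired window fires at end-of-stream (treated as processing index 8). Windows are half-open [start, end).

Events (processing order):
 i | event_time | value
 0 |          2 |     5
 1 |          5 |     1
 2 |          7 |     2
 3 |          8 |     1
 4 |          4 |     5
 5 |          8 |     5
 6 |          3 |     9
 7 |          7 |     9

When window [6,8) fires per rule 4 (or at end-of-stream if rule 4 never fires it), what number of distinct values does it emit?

1

i=0 t=2 v=5: → [2,4); WM=−∞
i=1 t=5 v=1: → [4,6); WM=5; [2,4) fires=1
i=2 t=7 v=2: → [6,8); WM=5
i=3 t=8 v=1: → [8,10); WM=8; [4,6) fires=1 [6,8) fires=1
i=4 t=4 v=5: DROP (t<8-1); WM=8
i=5 t=8 v=5: → [8,10); WM=8
i=6 t=3 v=9: DROP (t<8-1); WM=8
i=7 t=7 v=9: → [6,8); WM=8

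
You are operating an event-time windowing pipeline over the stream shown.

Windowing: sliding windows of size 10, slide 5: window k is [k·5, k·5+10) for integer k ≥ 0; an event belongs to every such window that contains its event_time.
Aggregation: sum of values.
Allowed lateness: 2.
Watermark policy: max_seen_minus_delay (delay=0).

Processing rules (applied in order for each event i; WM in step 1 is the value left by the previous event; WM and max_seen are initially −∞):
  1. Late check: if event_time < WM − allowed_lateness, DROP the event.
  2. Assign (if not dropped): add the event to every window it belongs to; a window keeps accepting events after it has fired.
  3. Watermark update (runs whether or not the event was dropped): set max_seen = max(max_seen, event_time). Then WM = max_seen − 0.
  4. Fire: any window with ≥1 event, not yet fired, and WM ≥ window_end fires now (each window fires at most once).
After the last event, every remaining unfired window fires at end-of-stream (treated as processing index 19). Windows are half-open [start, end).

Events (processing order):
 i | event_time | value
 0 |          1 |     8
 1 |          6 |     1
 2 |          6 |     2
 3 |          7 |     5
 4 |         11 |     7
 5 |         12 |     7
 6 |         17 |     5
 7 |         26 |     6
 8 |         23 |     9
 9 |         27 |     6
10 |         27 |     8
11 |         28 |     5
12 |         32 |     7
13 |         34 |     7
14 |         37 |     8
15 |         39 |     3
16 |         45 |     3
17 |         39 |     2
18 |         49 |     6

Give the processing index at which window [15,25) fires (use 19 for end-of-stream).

7

i=0 t=1 v=8: → [0,10); WM=1
i=1 t=6 v=1: → [5,15),[0,10); WM=6
i=2 t=6 v=2: → [5,15),[0,10); WM=6
i=3 t=7 v=5: → [5,15),[0,10); WM=7
i=4 t=11 v=7: → [10,20),[5,15); WM=11; [0,10) fires=16
i=5 t=12 v=7: → [10,20),[5,15); WM=12
i=6 t=17 v=5: → [15,25),[10,20); WM=17; [5,15) fires=22
i=7 t=26 v=6: → [25,35),[20,30); WM=26; [10,20) fires=19 [15,25) fires=5
i=8 t=23 v=9: DROP (t<26-2); WM=26
i=9 t=27 v=6: → [25,35),[20,30); WM=27
i=10 t=27 v=8: → [25,35),[20,30); WM=27
i=11 t=28 v=5: → [25,35),[20,30); WM=28
i=12 t=32 v=7: → [30,40),[25,35); WM=32; [20,30) fires=25
i=13 t=34 v=7: → [30,40),[25,35); WM=34
i=14 t=37 v=8: → [35,45),[30,40); WM=37; [25,35) fires=39
i=15 t=39 v=3: → [35,45),[30,40); WM=39
i=16 t=45 v=3: → [45,55),[40,50); WM=45; [30,40) fires=25 [35,45) fires=11
i=17 t=39 v=2: DROP (t<45-2); WM=45
i=18 t=49 v=6: → [45,55),[40,50); WM=49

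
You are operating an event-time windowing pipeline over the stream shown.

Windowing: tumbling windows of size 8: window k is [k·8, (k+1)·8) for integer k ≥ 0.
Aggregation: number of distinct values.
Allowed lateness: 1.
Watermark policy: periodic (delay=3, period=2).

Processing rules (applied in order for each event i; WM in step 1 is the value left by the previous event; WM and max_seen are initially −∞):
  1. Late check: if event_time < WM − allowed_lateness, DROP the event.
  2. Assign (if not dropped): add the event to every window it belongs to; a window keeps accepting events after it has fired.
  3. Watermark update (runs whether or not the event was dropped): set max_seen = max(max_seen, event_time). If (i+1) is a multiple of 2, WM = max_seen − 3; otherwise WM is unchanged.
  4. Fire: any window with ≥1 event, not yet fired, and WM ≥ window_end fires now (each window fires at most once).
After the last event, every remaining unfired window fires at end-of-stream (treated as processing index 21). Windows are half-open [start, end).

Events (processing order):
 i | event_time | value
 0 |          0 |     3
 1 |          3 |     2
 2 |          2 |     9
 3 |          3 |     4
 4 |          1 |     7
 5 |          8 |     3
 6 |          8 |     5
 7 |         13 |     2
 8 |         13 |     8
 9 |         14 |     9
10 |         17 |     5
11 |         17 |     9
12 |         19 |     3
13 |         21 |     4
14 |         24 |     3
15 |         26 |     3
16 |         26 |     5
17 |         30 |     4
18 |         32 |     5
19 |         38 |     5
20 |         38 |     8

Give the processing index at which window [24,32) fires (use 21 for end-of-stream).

19

i=0 t=0 v=3: → [0,8); WM=−∞
i=1 t=3 v=2: → [0,8); WM=0
i=2 t=2 v=9: → [0,8); WM=0
i=3 t=3 v=4: → [0,8); WM=0
i=4 t=1 v=7: → [0,8); WM=0
i=5 t=8 v=3: → [8,16); WM=5
i=6 t=8 v=5: → [8,16); WM=5
i=7 t=13 v=2: → [8,16); WM=10; [0,8) fires=5
i=8 t=13 v=8: → [8,16); WM=10
i=9 t=14 v=9: → [8,16); WM=11
i=10 t=17 v=5: → [16,24); WM=11
i=11 t=17 v=9: → [16,24); WM=14
i=12 t=19 v=3: → [16,24); WM=14
i=13 t=21 v=4: → [16,24); WM=18; [8,16) fires=5
i=14 t=24 v=3: → [24,32); WM=18
i=15 t=26 v=3: → [24,32); WM=23
i=16 t=26 v=5: → [24,32); WM=23
i=17 t=30 v=4: → [24,32); WM=27; [16,24) fires=4
i=18 t=32 v=5: → [32,40); WM=27
i=19 t=38 v=5: → [32,40); WM=35; [24,32) fires=3
i=20 t=38 v=8: → [32,40); WM=35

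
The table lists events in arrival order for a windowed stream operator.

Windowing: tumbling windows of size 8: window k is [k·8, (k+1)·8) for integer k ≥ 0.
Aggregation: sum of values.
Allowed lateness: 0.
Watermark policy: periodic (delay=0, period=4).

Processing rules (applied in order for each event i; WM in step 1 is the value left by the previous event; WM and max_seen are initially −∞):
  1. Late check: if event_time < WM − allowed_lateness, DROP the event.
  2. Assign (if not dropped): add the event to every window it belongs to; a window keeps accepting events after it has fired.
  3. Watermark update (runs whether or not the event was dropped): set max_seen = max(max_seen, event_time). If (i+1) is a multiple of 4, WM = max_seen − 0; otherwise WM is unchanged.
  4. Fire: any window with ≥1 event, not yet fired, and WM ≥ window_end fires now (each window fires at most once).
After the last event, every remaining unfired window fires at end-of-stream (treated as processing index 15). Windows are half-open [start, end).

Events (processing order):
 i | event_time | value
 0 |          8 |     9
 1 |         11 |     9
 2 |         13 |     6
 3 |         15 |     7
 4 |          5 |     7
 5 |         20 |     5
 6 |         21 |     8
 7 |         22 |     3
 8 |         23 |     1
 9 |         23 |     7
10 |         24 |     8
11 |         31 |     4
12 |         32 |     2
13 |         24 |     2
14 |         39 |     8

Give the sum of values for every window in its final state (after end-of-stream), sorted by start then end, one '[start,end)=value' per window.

[8,16)=31 [16,24)=24 [24,32)=12 [32,40)=10

i=0 t=8 v=9: → [8,16); WM=−∞
i=1 t=11 v=9: → [8,16); WM=−∞
i=2 t=13 v=6: → [8,16); WM=−∞
i=3 t=15 v=7: → [8,16); WM=15
i=4 t=5 v=7: DROP (t<15-0); WM=15
i=5 t=20 v=5: → [16,24); WM=15
i=6 t=21 v=8: → [16,24); WM=15
i=7 t=22 v=3: → [16,24); WM=22; [8,16) fires=31
i=8 t=23 v=1: → [16,24); WM=22
i=9 t=23 v=7: → [16,24); WM=22
i=10 t=24 v=8: → [24,32); WM=22
i=11 t=31 v=4: → [24,32); WM=31; [16,24) fires=24
i=12 t=32 v=2: → [32,40); WM=31
i=13 t=24 v=2: DROP (t<31-0); WM=31
i=14 t=39 v=8: → [32,40); WM=31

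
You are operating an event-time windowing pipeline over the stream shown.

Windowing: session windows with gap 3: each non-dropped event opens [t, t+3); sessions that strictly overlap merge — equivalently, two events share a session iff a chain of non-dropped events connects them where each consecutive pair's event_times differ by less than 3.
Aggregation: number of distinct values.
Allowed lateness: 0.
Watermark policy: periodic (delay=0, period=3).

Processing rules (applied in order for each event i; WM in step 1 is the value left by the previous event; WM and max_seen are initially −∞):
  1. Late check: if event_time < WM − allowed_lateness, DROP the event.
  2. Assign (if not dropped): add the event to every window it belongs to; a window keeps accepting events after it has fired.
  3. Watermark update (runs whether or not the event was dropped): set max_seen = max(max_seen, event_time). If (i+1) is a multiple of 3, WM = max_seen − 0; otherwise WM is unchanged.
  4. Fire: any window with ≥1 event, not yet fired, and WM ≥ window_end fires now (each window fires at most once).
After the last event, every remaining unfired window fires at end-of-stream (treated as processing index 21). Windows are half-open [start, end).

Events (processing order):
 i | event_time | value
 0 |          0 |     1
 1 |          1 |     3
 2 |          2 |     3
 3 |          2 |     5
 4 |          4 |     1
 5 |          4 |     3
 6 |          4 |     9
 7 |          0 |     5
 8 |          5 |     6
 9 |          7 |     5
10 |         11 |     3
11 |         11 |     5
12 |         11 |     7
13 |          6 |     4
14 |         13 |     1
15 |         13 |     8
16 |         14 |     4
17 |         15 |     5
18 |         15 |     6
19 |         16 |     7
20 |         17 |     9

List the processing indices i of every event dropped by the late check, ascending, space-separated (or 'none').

7 13

i=0 t=0 v=1: → [0,3); WM=−∞
i=1 t=1 v=3: → [0,4); WM=−∞
i=2 t=2 v=3: → [0,5); WM=2
i=3 t=2 v=5: → [0,5); WM=2
i=4 t=4 v=1: → [0,7); WM=2
i=5 t=4 v=3: → [0,7); WM=4
i=6 t=4 v=9: → [0,7); WM=4
i=7 t=0 v=5: DROP (t<4-0); WM=4
i=8 t=5 v=6: → [0,8); WM=5
i=9 t=7 v=5: → [0,10); WM=5
i=10 t=11 v=3: → [11,14); WM=5
i=11 t=11 v=5: → [11,14); WM=11
i=12 t=11 v=7: → [11,14); WM=11
i=13 t=6 v=4: DROP (t<11-0); WM=11
i=14 t=13 v=1: → [11,16); WM=13
i=15 t=13 v=8: → [11,16); WM=13
i=16 t=14 v=4: → [11,17); WM=13
i=17 t=15 v=5: → [11,18); WM=15
i=18 t=15 v=6: → [11,18); WM=15
i=19 t=16 v=7: → [11,19); WM=15
i=20 t=17 v=9: → [11,20); WM=17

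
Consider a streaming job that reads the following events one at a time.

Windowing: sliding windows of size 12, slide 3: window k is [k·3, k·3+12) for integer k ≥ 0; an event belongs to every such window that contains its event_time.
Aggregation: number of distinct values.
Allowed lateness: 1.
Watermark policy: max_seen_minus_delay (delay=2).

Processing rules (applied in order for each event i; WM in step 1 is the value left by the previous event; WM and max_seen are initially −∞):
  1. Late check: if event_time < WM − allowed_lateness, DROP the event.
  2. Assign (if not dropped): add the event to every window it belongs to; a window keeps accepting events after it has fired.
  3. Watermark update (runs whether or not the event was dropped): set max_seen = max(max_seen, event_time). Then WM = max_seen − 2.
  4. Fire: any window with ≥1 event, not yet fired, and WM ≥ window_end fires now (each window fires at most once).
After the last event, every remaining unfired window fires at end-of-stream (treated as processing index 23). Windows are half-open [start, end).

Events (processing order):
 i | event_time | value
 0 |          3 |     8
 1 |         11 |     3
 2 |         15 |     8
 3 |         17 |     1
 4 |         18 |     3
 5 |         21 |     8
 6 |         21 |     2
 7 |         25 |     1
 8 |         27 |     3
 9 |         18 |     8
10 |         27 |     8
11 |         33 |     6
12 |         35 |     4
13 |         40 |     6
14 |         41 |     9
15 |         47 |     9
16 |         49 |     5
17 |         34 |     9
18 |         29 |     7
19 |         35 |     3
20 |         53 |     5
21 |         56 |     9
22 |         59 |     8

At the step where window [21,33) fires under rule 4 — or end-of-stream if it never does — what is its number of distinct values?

i=0 t=3 v=8: → [3,15),[0,12); WM=1
i=1 t=11 v=3: → [9,21),[6,18),[3,15),[0,12); WM=9
i=2 t=15 v=8: → [15,27),[12,24),[9,21),[6,18); WM=13; [0,12) fires=2
i=3 t=17 v=1: → [15,27),[12,24),[9,21),[6,18); WM=15; [3,15) fires=2
i=4 t=18 v=3: → [18,30),[15,27),[12,24),[9,21); WM=16
i=5 t=21 v=8: → [21,33),[18,30),[15,27),[12,24); WM=19; [6,18) fires=3
i=6 t=21 v=2: → [21,33),[18,30),[15,27),[12,24); WM=19
i=7 t=25 v=1: → [24,36),[21,33),[18,30),[15,27); WM=23; [9,21) fires=3
i=8 t=27 v=3: → [27,39),[24,36),[21,33),[18,30); WM=25; [12,24) fires=4
i=9 t=18 v=8: DROP (t<25-1); WM=25
i=10 t=27 v=8: → [27,39),[24,36),[21,33),[18,30); WM=25
i=11 t=33 v=6: → [33,45),[30,42),[27,39),[24,36); WM=31; [15,27) fires=4 [18,30) fires=4
i=12 t=35 v=4: → [33,45),[30,42),[27,39),[24,36); WM=33; [21,33) fires=4
i=13 t=40 v=6: → [39,51),[36,48),[33,45),[30,42); WM=38; [24,36) fires=5
i=14 t=41 v=9: → [39,51),[36,48),[33,45),[30,42); WM=39; [27,39) fires=4
i=15 t=47 v=9: → [45,57),[42,54),[39,51),[36,48); WM=45; [30,42) fires=3 [33,45) fires=3
i=16 t=49 v=5: → [48,60),[45,57),[42,54),[39,51); WM=47
i=17 t=34 v=9: DROP (t<47-1); WM=47
i=18 t=29 v=7: DROP (t<47-1); WM=47
i=19 t=35 v=3: DROP (t<47-1); WM=47
i=20 t=53 v=5: → [51,63),[48,60),[45,57),[42,54); WM=51; [36,48) fires=2 [39,51) fires=3
i=21 t=56 v=9: → [54,66),[51,63),[48,60),[45,57); WM=54; [42,54) fires=2
i=22 t=59 v=8: → [57,69),[54,66),[51,63),[48,60); WM=57; [45,57) fires=2

4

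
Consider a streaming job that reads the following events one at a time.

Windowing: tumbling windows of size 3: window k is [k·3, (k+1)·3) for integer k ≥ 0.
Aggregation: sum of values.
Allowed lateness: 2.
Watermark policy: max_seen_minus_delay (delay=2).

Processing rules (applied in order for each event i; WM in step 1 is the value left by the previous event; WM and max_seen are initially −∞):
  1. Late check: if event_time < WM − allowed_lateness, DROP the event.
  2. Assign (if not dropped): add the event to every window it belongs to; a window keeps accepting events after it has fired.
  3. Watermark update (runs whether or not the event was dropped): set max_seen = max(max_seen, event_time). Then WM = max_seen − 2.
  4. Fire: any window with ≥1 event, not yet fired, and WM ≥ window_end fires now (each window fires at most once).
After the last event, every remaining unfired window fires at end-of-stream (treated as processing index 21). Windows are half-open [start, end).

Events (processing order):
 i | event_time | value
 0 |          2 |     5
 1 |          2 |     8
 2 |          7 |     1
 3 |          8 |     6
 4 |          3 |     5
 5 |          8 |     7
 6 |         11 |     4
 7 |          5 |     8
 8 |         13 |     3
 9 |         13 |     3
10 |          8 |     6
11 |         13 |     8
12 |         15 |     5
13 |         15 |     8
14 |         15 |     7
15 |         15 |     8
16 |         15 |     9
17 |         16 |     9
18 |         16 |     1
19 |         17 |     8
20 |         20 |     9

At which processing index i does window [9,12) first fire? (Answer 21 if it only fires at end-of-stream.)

i=0 t=2 v=5: → [0,3); WM=0
i=1 t=2 v=8: → [0,3); WM=0
i=2 t=7 v=1: → [6,9); WM=5; [0,3) fires=13
i=3 t=8 v=6: → [6,9); WM=6
i=4 t=3 v=5: DROP (t<6-2); WM=6
i=5 t=8 v=7: → [6,9); WM=6
i=6 t=11 v=4: → [9,12); WM=9; [6,9) fires=14
i=7 t=5 v=8: DROP (t<9-2); WM=9
i=8 t=13 v=3: → [12,15); WM=11
i=9 t=13 v=3: → [12,15); WM=11
i=10 t=8 v=6: DROP (t<11-2); WM=11
i=11 t=13 v=8: → [12,15); WM=11
i=12 t=15 v=5: → [15,18); WM=13; [9,12) fires=4
i=13 t=15 v=8: → [15,18); WM=13
i=14 t=15 v=7: → [15,18); WM=13
i=15 t=15 v=8: → [15,18); WM=13
i=16 t=15 v=9: → [15,18); WM=13
i=17 t=16 v=9: → [15,18); WM=14
i=18 t=16 v=1: → [15,18); WM=14
i=19 t=17 v=8: → [15,18); WM=15; [12,15) fires=14
i=20 t=20 v=9: → [18,21); WM=18; [15,18) fires=55

12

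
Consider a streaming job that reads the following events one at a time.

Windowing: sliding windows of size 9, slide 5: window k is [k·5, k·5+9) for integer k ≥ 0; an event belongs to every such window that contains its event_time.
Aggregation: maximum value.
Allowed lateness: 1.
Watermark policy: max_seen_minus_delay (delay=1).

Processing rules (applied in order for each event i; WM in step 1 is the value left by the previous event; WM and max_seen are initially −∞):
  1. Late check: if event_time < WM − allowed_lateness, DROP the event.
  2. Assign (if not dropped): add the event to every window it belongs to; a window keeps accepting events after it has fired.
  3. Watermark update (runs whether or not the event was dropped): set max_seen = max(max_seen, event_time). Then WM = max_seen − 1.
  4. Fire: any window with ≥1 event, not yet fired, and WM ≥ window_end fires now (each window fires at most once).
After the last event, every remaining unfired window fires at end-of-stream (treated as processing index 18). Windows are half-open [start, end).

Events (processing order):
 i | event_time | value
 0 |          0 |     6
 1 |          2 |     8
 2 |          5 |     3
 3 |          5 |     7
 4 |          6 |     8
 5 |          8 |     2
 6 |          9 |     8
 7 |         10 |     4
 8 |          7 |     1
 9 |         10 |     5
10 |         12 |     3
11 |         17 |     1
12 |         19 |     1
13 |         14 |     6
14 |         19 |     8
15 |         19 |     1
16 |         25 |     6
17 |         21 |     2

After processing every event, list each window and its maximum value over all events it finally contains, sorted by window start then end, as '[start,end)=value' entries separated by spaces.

i=0 t=0 v=6: → [0,9); WM=-1
i=1 t=2 v=8: → [0,9); WM=1
i=2 t=5 v=3: → [5,14),[0,9); WM=4
i=3 t=5 v=7: → [5,14),[0,9); WM=4
i=4 t=6 v=8: → [5,14),[0,9); WM=5
i=5 t=8 v=2: → [5,14),[0,9); WM=7
i=6 t=9 v=8: → [5,14); WM=8
i=7 t=10 v=4: → [10,19),[5,14); WM=9; [0,9) fires=8
i=8 t=7 v=1: DROP (t<9-1); WM=9
i=9 t=10 v=5: → [10,19),[5,14); WM=9
i=10 t=12 v=3: → [10,19),[5,14); WM=11
i=11 t=17 v=1: → [15,24),[10,19); WM=16; [5,14) fires=8
i=12 t=19 v=1: → [15,24); WM=18
i=13 t=14 v=6: DROP (t<18-1); WM=18
i=14 t=19 v=8: → [15,24); WM=18
i=15 t=19 v=1: → [15,24); WM=18
i=16 t=25 v=6: → [25,34),[20,29); WM=24; [10,19) fires=5 [15,24) fires=8
i=17 t=21 v=2: DROP (t<24-1); WM=24

[0,9)=8 [5,14)=8 [10,19)=5 [15,24)=8 [20,29)=6 [25,34)=6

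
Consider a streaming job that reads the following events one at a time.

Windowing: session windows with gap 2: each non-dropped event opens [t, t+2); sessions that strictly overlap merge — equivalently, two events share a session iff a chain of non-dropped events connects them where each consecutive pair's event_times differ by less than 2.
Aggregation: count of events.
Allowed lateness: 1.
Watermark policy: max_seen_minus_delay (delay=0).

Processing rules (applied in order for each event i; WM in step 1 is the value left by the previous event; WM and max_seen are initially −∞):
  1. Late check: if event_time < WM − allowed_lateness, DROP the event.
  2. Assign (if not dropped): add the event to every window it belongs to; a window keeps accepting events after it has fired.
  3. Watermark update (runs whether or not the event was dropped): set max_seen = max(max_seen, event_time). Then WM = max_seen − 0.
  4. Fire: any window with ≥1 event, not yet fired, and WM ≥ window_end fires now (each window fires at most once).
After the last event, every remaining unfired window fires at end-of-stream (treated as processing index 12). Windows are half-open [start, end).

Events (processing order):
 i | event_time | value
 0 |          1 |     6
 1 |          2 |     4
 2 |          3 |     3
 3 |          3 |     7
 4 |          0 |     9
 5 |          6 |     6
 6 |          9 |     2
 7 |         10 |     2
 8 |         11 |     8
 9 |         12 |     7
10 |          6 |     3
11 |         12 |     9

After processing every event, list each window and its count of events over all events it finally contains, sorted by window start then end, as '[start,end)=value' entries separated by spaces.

i=0 t=1 v=6: → [1,3); WM=1
i=1 t=2 v=4: → [1,4); WM=2
i=2 t=3 v=3: → [1,5); WM=3
i=3 t=3 v=7: → [1,5); WM=3
i=4 t=0 v=9: DROP (t<3-1); WM=3
i=5 t=6 v=6: → [6,8); WM=6
i=6 t=9 v=2: → [9,11); WM=9
i=7 t=10 v=2: → [9,12); WM=10
i=8 t=11 v=8: → [9,13); WM=11
i=9 t=12 v=7: → [9,14); WM=12
i=10 t=6 v=3: DROP (t<12-1); WM=12
i=11 t=12 v=9: → [9,14); WM=12

[1,5)=4 [6,8)=1 [9,14)=5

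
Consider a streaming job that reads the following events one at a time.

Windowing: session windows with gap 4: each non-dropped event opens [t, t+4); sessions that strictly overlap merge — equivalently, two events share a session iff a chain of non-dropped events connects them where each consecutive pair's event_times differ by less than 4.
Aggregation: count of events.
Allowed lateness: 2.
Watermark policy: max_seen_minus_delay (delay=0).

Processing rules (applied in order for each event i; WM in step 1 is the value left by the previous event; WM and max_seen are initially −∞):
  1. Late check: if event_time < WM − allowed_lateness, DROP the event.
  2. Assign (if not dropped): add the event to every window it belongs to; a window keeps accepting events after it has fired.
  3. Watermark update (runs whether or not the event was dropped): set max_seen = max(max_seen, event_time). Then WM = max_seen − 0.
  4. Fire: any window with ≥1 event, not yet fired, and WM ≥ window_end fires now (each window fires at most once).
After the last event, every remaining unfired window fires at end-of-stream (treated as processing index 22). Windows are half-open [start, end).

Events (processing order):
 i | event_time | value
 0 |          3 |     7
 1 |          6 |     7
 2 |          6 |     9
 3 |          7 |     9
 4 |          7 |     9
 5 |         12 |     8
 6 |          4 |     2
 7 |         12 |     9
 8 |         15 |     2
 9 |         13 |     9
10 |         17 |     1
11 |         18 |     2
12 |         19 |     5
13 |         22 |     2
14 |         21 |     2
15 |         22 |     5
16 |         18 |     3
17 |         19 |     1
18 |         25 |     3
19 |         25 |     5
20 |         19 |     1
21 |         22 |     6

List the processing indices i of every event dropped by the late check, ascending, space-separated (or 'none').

i=0 t=3 v=7: → [3,7); WM=3
i=1 t=6 v=7: → [3,10); WM=6
i=2 t=6 v=9: → [3,10); WM=6
i=3 t=7 v=9: → [3,11); WM=7
i=4 t=7 v=9: → [3,11); WM=7
i=5 t=12 v=8: → [12,16); WM=12
i=6 t=4 v=2: DROP (t<12-2); WM=12
i=7 t=12 v=9: → [12,16); WM=12
i=8 t=15 v=2: → [12,19); WM=15
i=9 t=13 v=9: → [12,19); WM=15
i=10 t=17 v=1: → [12,21); WM=17
i=11 t=18 v=2: → [12,22); WM=18
i=12 t=19 v=5: → [12,23); WM=19
i=13 t=22 v=2: → [12,26); WM=22
i=14 t=21 v=2: → [12,26); WM=22
i=15 t=22 v=5: → [12,26); WM=22
i=16 t=18 v=3: DROP (t<22-2); WM=22
i=17 t=19 v=1: DROP (t<22-2); WM=22
i=18 t=25 v=3: → [12,29); WM=25
i=19 t=25 v=5: → [12,29); WM=25
i=20 t=19 v=1: DROP (t<25-2); WM=25
i=21 t=22 v=6: DROP (t<25-2); WM=25

6 16 17 20 21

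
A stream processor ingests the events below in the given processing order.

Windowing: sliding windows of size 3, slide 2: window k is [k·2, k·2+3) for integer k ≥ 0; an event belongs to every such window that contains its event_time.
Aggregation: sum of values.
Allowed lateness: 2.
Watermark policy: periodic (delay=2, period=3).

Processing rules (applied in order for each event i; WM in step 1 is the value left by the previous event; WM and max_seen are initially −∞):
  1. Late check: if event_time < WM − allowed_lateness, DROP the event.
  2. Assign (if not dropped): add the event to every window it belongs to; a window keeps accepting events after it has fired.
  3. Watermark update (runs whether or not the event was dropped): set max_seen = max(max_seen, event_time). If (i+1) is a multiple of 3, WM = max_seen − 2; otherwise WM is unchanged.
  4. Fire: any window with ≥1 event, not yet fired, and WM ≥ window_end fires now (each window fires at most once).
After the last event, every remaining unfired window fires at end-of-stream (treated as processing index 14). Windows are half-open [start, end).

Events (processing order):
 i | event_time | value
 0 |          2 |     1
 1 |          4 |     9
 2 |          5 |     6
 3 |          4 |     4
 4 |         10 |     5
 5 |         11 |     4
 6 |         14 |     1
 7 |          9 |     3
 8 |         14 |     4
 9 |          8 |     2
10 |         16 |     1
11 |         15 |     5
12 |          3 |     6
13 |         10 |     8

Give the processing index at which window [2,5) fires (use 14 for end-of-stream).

5

i=0 t=2 v=1: → [2,5),[0,3); WM=−∞
i=1 t=4 v=9: → [4,7),[2,5); WM=−∞
i=2 t=5 v=6: → [4,7); WM=3; [0,3) fires=1
i=3 t=4 v=4: → [4,7),[2,5); WM=3
i=4 t=10 v=5: → [10,13),[8,11); WM=3
i=5 t=11 v=4: → [10,13); WM=9; [2,5) fires=14 [4,7) fires=19
i=6 t=14 v=1: → [14,17),[12,15); WM=9
i=7 t=9 v=3: → [8,11); WM=9
i=8 t=14 v=4: → [14,17),[12,15); WM=12; [8,11) fires=8
i=9 t=8 v=2: DROP (t<12-2); WM=12
i=10 t=16 v=1: → [16,19),[14,17); WM=12
i=11 t=15 v=5: → [14,17); WM=14; [10,13) fires=9
i=12 t=3 v=6: DROP (t<14-2); WM=14
i=13 t=10 v=8: DROP (t<14-2); WM=14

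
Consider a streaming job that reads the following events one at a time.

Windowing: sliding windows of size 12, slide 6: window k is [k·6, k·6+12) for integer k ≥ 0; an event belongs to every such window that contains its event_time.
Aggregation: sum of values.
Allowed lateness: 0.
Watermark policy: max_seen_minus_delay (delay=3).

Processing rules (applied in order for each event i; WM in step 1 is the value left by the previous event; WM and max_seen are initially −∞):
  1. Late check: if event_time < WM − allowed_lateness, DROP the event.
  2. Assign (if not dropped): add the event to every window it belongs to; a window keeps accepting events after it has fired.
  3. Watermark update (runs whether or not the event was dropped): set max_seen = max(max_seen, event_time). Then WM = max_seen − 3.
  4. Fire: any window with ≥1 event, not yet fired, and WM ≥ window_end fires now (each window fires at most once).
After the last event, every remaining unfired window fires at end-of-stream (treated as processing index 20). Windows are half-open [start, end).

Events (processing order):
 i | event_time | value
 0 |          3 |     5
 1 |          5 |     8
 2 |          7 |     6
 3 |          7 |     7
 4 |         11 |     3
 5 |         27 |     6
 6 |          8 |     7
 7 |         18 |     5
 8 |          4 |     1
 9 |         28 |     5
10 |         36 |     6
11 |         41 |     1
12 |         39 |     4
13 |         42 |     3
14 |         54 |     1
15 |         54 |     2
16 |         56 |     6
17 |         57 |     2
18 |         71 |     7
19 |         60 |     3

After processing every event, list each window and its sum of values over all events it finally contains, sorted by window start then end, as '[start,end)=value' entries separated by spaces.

i=0 t=3 v=5: → [0,12); WM=0
i=1 t=5 v=8: → [0,12); WM=2
i=2 t=7 v=6: → [6,18),[0,12); WM=4
i=3 t=7 v=7: → [6,18),[0,12); WM=4
i=4 t=11 v=3: → [6,18),[0,12); WM=8
i=5 t=27 v=6: → [24,36),[18,30); WM=24; [0,12) fires=29 [6,18) fires=16
i=6 t=8 v=7: DROP (t<24-0); WM=24
i=7 t=18 v=5: DROP (t<24-0); WM=24
i=8 t=4 v=1: DROP (t<24-0); WM=24
i=9 t=28 v=5: → [24,36),[18,30); WM=25
i=10 t=36 v=6: → [36,48),[30,42); WM=33; [18,30) fires=11
i=11 t=41 v=1: → [36,48),[30,42); WM=38; [24,36) fires=11
i=12 t=39 v=4: → [36,48),[30,42); WM=38
i=13 t=42 v=3: → [42,54),[36,48); WM=39
i=14 t=54 v=1: → [54,66),[48,60); WM=51; [30,42) fires=11 [36,48) fires=14
i=15 t=54 v=2: → [54,66),[48,60); WM=51
i=16 t=56 v=6: → [54,66),[48,60); WM=53
i=17 t=57 v=2: → [54,66),[48,60); WM=54; [42,54) fires=3
i=18 t=71 v=7: → [66,78),[60,72); WM=68; [48,60) fires=11 [54,66) fires=11
i=19 t=60 v=3: DROP (t<68-0); WM=68

[0,12)=29 [6,18)=16 [18,30)=11 [24,36)=11 [30,42)=11 [36,48)=14 [42,54)=3 [48,60)=11 [54,66)=11 [60,72)=7 [66,78)=7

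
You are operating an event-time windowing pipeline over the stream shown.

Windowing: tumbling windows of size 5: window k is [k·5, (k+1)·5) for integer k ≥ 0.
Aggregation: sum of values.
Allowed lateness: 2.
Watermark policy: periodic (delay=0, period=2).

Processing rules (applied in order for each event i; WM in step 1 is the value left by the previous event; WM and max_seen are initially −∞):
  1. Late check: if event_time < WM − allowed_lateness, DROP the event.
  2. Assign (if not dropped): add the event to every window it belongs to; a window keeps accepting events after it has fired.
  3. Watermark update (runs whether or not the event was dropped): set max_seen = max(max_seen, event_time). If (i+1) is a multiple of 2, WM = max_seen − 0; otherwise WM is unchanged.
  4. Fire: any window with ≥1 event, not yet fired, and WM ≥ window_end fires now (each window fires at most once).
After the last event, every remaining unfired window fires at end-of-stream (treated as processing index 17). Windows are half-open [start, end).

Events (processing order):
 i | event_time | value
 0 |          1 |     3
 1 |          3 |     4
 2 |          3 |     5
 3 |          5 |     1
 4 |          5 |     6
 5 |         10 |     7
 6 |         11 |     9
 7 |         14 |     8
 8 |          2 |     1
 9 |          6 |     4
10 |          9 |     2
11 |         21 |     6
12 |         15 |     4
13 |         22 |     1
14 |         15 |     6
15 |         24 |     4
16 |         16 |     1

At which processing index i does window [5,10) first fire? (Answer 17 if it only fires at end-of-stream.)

5

i=0 t=1 v=3: → [0,5); WM=−∞
i=1 t=3 v=4: → [0,5); WM=3
i=2 t=3 v=5: → [0,5); WM=3
i=3 t=5 v=1: → [5,10); WM=5; [0,5) fires=12
i=4 t=5 v=6: → [5,10); WM=5
i=5 t=10 v=7: → [10,15); WM=10; [5,10) fires=7
i=6 t=11 v=9: → [10,15); WM=10
i=7 t=14 v=8: → [10,15); WM=14
i=8 t=2 v=1: DROP (t<14-2); WM=14
i=9 t=6 v=4: DROP (t<14-2); WM=14
i=10 t=9 v=2: DROP (t<14-2); WM=14
i=11 t=21 v=6: → [20,25); WM=21; [10,15) fires=24
i=12 t=15 v=4: DROP (t<21-2); WM=21
i=13 t=22 v=1: → [20,25); WM=22
i=14 t=15 v=6: DROP (t<22-2); WM=22
i=15 t=24 v=4: → [20,25); WM=24
i=16 t=16 v=1: DROP (t<24-2); WM=24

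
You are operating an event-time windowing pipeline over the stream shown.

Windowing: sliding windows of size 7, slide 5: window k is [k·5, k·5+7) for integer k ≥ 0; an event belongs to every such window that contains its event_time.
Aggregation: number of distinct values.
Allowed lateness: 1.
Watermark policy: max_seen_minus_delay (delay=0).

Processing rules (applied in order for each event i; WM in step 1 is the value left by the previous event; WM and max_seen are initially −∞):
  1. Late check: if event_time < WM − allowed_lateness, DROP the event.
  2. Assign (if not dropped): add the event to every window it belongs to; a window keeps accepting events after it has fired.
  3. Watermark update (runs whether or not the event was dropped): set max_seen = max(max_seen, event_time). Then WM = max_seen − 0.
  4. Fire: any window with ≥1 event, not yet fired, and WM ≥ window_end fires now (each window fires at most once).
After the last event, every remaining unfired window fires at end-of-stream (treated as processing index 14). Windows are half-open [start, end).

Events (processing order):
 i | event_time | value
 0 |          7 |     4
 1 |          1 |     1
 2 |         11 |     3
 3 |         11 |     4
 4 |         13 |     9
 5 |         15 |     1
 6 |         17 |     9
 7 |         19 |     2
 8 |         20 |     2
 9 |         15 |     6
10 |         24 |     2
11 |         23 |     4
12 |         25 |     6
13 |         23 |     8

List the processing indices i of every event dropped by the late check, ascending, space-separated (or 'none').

i=0 t=7 v=4: → [5,12); WM=7
i=1 t=1 v=1: DROP (t<7-1); WM=7
i=2 t=11 v=3: → [10,17),[5,12); WM=11
i=3 t=11 v=4: → [10,17),[5,12); WM=11
i=4 t=13 v=9: → [10,17); WM=13; [5,12) fires=2
i=5 t=15 v=1: → [15,22),[10,17); WM=15
i=6 t=17 v=9: → [15,22); WM=17; [10,17) fires=4
i=7 t=19 v=2: → [15,22); WM=19
i=8 t=20 v=2: → [20,27),[15,22); WM=20
i=9 t=15 v=6: DROP (t<20-1); WM=20
i=10 t=24 v=2: → [20,27); WM=24; [15,22) fires=3
i=11 t=23 v=4: → [20,27); WM=24
i=12 t=25 v=6: → [25,32),[20,27); WM=25
i=13 t=23 v=8: DROP (t<25-1); WM=25

1 9 13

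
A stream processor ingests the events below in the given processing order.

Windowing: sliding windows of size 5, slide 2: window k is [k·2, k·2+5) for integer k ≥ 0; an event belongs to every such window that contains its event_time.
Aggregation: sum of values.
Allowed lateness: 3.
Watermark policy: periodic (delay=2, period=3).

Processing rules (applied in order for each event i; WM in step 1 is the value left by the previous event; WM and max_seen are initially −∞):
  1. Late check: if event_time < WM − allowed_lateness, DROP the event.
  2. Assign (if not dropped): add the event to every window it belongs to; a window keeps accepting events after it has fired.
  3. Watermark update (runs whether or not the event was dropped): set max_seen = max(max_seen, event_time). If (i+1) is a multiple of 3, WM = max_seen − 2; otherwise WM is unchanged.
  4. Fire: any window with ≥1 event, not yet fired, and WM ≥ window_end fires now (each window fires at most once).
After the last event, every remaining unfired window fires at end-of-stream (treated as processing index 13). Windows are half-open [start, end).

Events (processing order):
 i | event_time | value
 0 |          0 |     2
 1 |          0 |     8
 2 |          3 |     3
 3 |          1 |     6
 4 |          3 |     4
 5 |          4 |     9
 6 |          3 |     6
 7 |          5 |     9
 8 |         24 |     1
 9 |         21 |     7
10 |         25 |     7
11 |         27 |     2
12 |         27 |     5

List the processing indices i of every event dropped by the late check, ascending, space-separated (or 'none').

none

i=0 t=0 v=2: → [0,5); WM=−∞
i=1 t=0 v=8: → [0,5); WM=−∞
i=2 t=3 v=3: → [2,7),[0,5); WM=1
i=3 t=1 v=6: → [0,5); WM=1
i=4 t=3 v=4: → [2,7),[0,5); WM=1
i=5 t=4 v=9: → [4,9),[2,7),[0,5); WM=2
i=6 t=3 v=6: → [2,7),[0,5); WM=2
i=7 t=5 v=9: → [4,9),[2,7); WM=2
i=8 t=24 v=1: → [24,29),[22,27),[20,25); WM=22; [0,5) fires=38 [2,7) fires=31 [4,9) fires=18
i=9 t=21 v=7: → [20,25),[18,23); WM=22
i=10 t=25 v=7: → [24,29),[22,27); WM=22
i=11 t=27 v=2: → [26,31),[24,29); WM=25; [18,23) fires=7 [20,25) fires=8
i=12 t=27 v=5: → [26,31),[24,29); WM=25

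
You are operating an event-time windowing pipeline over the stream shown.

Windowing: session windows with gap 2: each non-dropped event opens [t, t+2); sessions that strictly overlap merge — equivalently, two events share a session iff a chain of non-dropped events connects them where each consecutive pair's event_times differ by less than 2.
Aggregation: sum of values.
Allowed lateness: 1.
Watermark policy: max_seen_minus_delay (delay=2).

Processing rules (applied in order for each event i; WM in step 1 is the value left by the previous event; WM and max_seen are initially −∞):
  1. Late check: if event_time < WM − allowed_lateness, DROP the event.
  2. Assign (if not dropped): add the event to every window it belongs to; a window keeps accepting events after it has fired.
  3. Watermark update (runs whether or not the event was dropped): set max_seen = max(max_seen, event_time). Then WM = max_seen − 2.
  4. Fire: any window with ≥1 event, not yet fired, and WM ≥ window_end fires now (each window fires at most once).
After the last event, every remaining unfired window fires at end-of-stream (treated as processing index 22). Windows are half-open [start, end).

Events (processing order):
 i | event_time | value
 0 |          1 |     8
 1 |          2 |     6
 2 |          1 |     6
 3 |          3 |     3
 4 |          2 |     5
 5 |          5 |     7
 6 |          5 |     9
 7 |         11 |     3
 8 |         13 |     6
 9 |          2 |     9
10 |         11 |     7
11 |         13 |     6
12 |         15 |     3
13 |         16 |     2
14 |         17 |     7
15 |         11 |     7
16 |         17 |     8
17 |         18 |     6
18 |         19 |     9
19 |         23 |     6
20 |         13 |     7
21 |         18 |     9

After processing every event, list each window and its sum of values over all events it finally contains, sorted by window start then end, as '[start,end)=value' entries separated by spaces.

i=0 t=1 v=8: → [1,3); WM=-1
i=1 t=2 v=6: → [1,4); WM=0
i=2 t=1 v=6: → [1,4); WM=0
i=3 t=3 v=3: → [1,5); WM=1
i=4 t=2 v=5: → [1,5); WM=1
i=5 t=5 v=7: → [5,7); WM=3
i=6 t=5 v=9: → [5,7); WM=3
i=7 t=11 v=3: → [11,13); WM=9
i=8 t=13 v=6: → [13,15); WM=11
i=9 t=2 v=9: DROP (t<11-1); WM=11
i=10 t=11 v=7: → [11,13); WM=11
i=11 t=13 v=6: → [13,15); WM=11
i=12 t=15 v=3: → [15,17); WM=13
i=13 t=16 v=2: → [15,18); WM=14
i=14 t=17 v=7: → [15,19); WM=15
i=15 t=11 v=7: DROP (t<15-1); WM=15
i=16 t=17 v=8: → [15,19); WM=15
i=17 t=18 v=6: → [15,20); WM=16
i=18 t=19 v=9: → [15,21); WM=17
i=19 t=23 v=6: → [23,25); WM=21
i=20 t=13 v=7: DROP (t<21-1); WM=21
i=21 t=18 v=9: DROP (t<21-1); WM=21

[1,5)=28 [5,7)=16 [11,13)=10 [13,15)=12 [15,21)=35 [23,25)=6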